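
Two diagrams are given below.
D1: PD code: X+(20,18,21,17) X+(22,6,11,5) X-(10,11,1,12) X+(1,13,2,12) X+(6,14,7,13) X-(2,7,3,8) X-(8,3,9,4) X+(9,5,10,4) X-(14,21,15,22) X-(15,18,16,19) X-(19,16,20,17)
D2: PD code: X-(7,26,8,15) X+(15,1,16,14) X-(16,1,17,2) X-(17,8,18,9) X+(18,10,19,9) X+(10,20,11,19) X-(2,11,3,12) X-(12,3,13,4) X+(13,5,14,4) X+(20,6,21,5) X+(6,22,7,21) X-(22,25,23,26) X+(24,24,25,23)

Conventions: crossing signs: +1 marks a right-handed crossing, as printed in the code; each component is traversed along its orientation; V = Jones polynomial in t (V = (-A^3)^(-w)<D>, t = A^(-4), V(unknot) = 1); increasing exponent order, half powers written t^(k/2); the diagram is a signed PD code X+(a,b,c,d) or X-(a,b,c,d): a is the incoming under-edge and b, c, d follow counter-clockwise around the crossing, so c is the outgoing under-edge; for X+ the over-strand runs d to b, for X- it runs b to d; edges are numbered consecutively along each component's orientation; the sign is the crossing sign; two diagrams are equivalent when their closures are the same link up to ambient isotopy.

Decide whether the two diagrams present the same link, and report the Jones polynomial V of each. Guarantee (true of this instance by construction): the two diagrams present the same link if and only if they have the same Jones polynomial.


equivalent: yes
V(D1) = -t^(1/2) - t^(5/2)  (w -1, c 11, <D> = A^-13 + A^-5)
V(D2) = -t^(1/2) - t^(5/2)  (w +1, c 13, <D> = A^-7 + A)
why: all 2 diagrams share one V(t), hence one class


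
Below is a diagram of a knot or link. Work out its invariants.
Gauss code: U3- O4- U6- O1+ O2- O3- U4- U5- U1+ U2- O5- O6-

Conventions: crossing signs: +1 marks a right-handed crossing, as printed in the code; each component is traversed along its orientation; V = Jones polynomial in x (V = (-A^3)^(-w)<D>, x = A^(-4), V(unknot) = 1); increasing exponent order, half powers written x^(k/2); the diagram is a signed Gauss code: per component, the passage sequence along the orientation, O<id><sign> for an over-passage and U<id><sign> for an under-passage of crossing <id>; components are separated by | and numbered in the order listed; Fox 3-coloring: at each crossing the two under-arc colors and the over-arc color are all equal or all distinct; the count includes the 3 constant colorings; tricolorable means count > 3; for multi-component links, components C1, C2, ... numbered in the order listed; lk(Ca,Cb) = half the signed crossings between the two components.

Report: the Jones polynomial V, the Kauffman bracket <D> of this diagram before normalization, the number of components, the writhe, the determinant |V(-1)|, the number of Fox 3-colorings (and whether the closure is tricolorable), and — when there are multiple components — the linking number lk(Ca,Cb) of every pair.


V(x) = -x^-4 + x^-3 + x^-1
bracket: A^-8 + 1 - A^4, w = -4
1 component, writhe -4, over 6 crossings
det 3, colorings 9 of 3^6 — tricolorable
observation: |V(-1)| = 3: so tricolorable, since 3 divides 3


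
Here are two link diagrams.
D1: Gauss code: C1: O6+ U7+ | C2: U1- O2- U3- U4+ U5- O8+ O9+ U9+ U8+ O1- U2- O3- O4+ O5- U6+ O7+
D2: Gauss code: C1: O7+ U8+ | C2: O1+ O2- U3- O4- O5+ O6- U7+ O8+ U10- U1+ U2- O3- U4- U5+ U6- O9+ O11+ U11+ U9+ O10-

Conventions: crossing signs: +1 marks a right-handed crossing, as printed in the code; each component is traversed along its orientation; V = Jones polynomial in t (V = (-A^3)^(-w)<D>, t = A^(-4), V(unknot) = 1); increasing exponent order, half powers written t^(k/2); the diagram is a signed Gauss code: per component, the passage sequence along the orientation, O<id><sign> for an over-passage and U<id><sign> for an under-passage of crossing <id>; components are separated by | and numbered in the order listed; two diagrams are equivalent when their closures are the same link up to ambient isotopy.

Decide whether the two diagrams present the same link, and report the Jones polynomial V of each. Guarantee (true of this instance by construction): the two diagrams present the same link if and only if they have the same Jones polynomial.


same link: yes
V(D1) = t^(-7/2) - t^(-5/2) + t^(-3/2) - 2t^(-1/2) - t^(3/2)  [9 crossings, <D> = A^-3 + 2A^5 - A^9 + A^13 - A^17, w = +1]
V(D2) = t^(-7/2) - t^(-5/2) + t^(-3/2) - 2t^(-1/2) - t^(3/2)  (w +1, c 11, <D> = A^-3 + 2A^5 - A^9 + A^13 - A^17)
note: one V(t) for all 2 diagrams — one class (guaranteed)


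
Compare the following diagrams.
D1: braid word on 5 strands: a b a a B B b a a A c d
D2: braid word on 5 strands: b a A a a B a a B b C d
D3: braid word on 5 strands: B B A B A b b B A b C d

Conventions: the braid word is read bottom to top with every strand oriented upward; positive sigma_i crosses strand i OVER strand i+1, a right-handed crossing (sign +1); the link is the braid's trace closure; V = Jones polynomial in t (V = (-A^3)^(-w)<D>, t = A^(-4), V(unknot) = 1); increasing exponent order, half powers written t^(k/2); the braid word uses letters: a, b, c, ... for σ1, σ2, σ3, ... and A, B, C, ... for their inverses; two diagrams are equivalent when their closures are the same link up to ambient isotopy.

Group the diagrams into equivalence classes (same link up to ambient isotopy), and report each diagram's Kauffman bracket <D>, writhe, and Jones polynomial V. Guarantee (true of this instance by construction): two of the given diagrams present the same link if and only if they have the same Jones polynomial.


grouping into links: {D1, D2} | {D3}
V(D1) = t + 2t^3 + t^5  (w +6, c 12, <D> = A^-2 + 2A^6 + A^14)
D2 (bracket A^-8 + 2 + A^8; 12 crossings at w = +4): V = t + 2t^3 + t^5
V(D3) = t^-5 + 2t^-3 + t^-1  (w -4, c 12, <D> = A^-8 + 2 + A^8)
key observation: 2 classes among 3 diagrams; unequal V(t) rules out equality


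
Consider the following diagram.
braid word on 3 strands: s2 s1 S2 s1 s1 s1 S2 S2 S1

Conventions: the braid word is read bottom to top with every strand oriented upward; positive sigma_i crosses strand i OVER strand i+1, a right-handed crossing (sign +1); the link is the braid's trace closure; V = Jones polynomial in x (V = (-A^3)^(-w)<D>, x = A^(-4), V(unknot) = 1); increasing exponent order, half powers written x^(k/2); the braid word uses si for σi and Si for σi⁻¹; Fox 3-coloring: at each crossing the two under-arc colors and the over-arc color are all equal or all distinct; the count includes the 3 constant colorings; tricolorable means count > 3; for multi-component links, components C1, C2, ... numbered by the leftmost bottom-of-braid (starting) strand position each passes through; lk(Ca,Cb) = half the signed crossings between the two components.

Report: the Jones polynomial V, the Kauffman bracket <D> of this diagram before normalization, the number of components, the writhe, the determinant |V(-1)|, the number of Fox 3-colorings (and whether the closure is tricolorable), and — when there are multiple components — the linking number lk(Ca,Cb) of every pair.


V(x) = x^(-5/2) - 2x^(-3/2) + 2x^(-1/2) - 4x^(1/2) + 3x^(3/2) - 3x^(5/2) + 2x^(7/2) - x^(9/2)
bracket: A^-15 - 2A^-11 + 3A^-7 - 3A^-3 + 4A - 2A^5 + 2A^9 - A^13, w = +1
2 components, writhe +1, over 9 crossings
lk(C1,C2) = +1
det 18, colorings 9 of 3^9 — tricolorable
observation: w = +1 shifts under R1 moves; the (-A^3)^(-1) factor cancels that in V


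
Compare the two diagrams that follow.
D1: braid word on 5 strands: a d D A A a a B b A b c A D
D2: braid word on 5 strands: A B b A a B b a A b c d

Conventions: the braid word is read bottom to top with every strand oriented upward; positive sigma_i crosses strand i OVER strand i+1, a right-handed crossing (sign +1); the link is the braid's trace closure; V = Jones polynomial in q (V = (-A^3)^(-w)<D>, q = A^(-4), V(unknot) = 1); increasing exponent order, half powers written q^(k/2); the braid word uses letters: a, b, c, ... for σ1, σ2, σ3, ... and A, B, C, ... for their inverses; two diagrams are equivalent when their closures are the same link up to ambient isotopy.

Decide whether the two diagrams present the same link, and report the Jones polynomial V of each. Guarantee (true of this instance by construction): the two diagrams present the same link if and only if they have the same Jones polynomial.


equivalent: yes
D1 (bracket 1; 14 crossings at w = 0): V = 1
V(D2) = 1  (w +2, c 12, <D> = A^6)
key observation: one V(q) for all 2 diagrams — one class (guaranteed)


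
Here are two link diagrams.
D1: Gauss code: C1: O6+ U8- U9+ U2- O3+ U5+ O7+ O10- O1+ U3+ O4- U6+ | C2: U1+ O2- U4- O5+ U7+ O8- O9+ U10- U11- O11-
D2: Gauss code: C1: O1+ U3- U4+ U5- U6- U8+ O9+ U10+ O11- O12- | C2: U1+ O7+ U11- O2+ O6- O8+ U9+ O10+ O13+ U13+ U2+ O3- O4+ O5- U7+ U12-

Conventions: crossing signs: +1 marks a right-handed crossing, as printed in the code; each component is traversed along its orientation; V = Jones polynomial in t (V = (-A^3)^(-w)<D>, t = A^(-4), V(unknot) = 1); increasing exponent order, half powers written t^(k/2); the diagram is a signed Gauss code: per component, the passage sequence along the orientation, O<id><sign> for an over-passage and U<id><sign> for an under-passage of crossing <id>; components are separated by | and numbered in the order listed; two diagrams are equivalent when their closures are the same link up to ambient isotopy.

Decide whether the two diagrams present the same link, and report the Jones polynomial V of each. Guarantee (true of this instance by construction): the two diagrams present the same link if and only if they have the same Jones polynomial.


equivalent: yes
V(D1) = -t^(-3/2) + t^(-1/2) - 2t^(1/2) + t^(3/2) - 2t^(5/2) + t^(7/2)  (w +1, c 11, <D> = -A^-11 + 2A^-7 - A^-3 + 2A - A^5 + A^9)
V(D2) = -t^(-3/2) + t^(-1/2) - 2t^(1/2) + t^(3/2) - 2t^(5/2) + t^(7/2)  [13 crossings, <D> = -A^-5 + 2A^-1 - A^3 + 2A^7 - A^11 + A^15, w = +3]
key observation: one V(t) for all 2 diagrams — one class (guaranteed)


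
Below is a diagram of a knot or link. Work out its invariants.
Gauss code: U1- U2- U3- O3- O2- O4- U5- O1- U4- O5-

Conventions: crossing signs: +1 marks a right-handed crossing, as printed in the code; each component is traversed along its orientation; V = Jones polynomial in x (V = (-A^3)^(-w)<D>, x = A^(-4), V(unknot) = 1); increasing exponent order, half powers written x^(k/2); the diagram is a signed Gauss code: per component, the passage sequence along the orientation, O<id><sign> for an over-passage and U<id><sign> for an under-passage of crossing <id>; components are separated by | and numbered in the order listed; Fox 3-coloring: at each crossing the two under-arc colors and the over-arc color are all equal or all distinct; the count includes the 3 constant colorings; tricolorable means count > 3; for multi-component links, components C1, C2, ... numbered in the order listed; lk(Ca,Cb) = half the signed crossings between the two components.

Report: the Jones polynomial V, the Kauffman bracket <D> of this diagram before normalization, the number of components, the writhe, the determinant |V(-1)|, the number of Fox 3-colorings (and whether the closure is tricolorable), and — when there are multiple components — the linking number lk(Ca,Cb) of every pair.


V = -x^-4 + x^-3 + x^-1
<D> = -A^-11 - A^-3 + A (w = -5)
1 component over 5 crossings, w = -5
9 Fox colorings among 3^5, |V(-1)| = 3: tricolorable
why: the span of V is 3, forcing >= 3 crossings in any diagram


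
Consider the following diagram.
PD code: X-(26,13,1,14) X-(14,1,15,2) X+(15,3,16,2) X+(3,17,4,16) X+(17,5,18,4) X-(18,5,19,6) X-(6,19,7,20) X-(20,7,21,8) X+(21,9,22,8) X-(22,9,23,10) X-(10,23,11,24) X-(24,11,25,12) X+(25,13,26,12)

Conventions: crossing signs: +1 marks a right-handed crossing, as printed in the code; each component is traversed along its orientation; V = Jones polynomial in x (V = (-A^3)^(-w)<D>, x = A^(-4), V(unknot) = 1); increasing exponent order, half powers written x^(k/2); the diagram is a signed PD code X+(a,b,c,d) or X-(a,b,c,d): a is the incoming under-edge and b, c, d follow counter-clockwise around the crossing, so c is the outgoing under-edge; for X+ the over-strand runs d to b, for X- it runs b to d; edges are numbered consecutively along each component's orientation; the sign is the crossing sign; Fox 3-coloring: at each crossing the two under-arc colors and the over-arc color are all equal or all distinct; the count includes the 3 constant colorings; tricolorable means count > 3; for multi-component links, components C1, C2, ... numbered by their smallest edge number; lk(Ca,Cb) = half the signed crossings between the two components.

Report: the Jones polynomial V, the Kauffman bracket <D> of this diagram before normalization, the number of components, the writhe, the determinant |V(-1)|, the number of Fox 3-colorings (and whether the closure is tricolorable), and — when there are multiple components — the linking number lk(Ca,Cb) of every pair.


Jones polynomial: V(x) = -x^-4 + x^-3 + x^-1
<D> = -A^-5 - A^3 + A^7; writhe -3
components 1, writhe -3 (13 crossings)
3-colorings: 9 of 3^13, det 3 — tricolorable
note: the span of V is 3, forcing >= 3 crossings in any diagram


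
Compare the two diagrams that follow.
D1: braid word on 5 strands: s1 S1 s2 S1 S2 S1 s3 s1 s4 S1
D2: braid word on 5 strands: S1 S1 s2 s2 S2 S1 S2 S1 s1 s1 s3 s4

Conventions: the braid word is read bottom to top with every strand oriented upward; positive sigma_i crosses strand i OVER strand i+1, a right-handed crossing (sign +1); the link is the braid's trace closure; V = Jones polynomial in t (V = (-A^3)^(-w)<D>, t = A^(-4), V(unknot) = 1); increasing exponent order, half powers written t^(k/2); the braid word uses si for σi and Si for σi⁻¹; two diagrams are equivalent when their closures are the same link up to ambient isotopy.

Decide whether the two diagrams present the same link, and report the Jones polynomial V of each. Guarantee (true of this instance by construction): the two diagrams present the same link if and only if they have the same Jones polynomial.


same link: yes
V(D1) = 1  [10 crossings, <D> = 1, w = 0]
V(D2) = 1  (w 0, c 12, <D> = 1)
note: one V(t) for all 2 diagrams — one class (guaranteed)


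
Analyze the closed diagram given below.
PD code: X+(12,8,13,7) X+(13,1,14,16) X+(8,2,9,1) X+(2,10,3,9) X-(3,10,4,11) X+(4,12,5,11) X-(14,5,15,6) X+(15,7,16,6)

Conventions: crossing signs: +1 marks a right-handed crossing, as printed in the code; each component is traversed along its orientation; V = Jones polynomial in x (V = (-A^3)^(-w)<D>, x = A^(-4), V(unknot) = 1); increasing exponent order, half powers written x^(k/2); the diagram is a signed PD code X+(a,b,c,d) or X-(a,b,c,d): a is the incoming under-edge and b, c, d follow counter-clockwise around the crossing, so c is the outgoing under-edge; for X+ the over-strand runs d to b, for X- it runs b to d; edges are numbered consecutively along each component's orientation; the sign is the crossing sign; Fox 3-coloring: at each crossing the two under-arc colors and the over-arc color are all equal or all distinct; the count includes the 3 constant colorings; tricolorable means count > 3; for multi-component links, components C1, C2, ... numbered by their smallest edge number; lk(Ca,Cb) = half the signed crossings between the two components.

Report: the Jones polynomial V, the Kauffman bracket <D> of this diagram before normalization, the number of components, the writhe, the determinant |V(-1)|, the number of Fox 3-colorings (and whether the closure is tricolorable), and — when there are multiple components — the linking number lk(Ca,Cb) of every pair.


Jones polynomial: V(x) = x + x^3 - x^4
<D> = -A^-4 + 1 + A^8; writhe +4
components 1, writhe +4 (8 crossings)
3-colorings: 9 of 3^8, det 3 — tricolorable
note: det 3 = |V(-1)|; divisible by 3, so tricolorable


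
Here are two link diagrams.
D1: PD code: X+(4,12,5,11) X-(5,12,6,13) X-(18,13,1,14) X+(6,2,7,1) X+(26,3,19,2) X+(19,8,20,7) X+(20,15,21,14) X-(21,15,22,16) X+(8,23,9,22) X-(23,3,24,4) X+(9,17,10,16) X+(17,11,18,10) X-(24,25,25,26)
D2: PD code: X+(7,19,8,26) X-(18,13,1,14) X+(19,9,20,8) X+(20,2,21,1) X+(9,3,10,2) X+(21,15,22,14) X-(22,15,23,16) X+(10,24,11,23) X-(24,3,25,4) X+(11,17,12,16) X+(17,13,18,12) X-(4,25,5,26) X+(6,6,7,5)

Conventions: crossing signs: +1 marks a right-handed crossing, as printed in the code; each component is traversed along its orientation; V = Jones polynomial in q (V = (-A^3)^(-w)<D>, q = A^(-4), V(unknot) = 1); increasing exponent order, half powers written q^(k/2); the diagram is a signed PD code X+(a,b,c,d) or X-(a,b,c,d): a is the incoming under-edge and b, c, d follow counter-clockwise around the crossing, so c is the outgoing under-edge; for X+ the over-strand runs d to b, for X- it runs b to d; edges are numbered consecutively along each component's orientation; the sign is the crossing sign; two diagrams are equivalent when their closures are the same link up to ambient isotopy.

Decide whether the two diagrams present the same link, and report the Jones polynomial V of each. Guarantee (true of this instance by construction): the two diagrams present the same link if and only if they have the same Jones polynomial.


equivalent: yes
V(D1) = -q^(1/2) - q^(5/2)  (w +3, c 13, <D> = A^-1 + A^7)
V(D2) = -q^(1/2) - q^(5/2)  [13 crossings, <D> = A^5 + A^13, w = +5]
key observation: all 2 diagrams share one V(q), hence one class


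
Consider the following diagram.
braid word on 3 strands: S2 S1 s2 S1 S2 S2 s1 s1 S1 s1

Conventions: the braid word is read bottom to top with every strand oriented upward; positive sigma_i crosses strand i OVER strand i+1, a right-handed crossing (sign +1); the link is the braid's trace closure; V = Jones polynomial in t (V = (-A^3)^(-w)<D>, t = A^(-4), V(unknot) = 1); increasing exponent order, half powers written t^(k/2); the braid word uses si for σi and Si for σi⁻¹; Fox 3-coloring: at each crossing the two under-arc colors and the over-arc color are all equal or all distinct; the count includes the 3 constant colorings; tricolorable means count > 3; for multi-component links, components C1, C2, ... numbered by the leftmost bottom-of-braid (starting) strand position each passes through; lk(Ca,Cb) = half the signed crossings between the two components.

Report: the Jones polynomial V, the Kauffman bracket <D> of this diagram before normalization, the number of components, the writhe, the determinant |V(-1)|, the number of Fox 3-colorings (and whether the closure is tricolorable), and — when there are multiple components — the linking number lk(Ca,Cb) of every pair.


V(t) = -t^-5 + t^-4 - t^-3 + 2t^-2 - t^-1 + 2 - t
bracket: -A^-10 + 2A^-6 - A^-2 + 2A^2 - A^6 + A^10 - A^14, w = -2
1 component, writhe -2, over 10 crossings
det 9, colorings 9 of 3^10 — tricolorable
observation: det 9 = |V(-1)|; divisible by 3, so tricolorable


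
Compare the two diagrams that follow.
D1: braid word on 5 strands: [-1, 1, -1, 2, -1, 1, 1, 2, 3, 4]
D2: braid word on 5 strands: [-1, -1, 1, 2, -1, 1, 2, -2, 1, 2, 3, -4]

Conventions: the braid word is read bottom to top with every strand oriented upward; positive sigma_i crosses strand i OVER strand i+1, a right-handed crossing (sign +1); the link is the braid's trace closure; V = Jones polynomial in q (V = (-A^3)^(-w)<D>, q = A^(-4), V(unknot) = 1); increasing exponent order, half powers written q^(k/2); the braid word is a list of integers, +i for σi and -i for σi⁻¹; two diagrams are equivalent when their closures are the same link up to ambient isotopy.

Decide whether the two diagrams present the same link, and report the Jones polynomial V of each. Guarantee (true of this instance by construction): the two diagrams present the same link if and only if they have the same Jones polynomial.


equivalent: yes
D1 (bracket A^12; 10 crossings at w = +4): V = 1
V(D2) = 1  (w +2, c 12, <D> = A^6)
key observation: one V(q) for all 2 diagrams — one class (guaranteed)


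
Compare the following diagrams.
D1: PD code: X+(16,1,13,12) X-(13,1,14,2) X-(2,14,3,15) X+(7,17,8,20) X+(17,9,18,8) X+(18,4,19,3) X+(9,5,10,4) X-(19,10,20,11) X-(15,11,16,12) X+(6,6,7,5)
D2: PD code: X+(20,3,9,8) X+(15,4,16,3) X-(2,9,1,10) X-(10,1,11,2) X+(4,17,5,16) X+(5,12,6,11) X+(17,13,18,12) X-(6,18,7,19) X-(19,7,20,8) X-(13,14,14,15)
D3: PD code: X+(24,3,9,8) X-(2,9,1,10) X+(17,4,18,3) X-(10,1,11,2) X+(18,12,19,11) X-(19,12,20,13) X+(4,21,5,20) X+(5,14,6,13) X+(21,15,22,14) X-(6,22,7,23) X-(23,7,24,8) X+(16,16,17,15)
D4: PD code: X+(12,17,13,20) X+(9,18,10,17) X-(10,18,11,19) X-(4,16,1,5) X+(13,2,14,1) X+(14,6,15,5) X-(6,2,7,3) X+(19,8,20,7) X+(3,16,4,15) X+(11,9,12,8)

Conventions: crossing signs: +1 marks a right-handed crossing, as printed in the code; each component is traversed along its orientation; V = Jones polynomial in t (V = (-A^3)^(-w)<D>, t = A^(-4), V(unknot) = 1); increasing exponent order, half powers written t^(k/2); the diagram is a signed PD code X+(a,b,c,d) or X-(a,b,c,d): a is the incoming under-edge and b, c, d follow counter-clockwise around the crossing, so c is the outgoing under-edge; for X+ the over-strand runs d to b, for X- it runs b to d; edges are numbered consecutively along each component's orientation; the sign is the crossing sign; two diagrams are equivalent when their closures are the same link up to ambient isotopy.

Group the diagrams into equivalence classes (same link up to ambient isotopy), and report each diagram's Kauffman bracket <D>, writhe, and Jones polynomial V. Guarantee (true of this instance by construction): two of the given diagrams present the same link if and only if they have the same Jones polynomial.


equivalence classes: {D1, D2, D3} | {D4}
D1 (bracket A^-2 + 2A^6 + A^14; 10 crossings at w = +2): V = t^-2 + 2 + t^2
V(D2) = t^-2 + 2 + t^2  [10 crossings, <D> = A^-8 + 2 + A^8, w = 0]
V(D3) = t^-2 + 2 + t^2  [12 crossings, <D> = A^-2 + 2A^6 + A^14, w = +2]
V(D4) = 1 + t + t^2 + t^3  (w +4, c 10, <D> = 1 + A^4 + A^8 + A^12)
key observation: comparing 4 Jones polynomials yields 2 groups


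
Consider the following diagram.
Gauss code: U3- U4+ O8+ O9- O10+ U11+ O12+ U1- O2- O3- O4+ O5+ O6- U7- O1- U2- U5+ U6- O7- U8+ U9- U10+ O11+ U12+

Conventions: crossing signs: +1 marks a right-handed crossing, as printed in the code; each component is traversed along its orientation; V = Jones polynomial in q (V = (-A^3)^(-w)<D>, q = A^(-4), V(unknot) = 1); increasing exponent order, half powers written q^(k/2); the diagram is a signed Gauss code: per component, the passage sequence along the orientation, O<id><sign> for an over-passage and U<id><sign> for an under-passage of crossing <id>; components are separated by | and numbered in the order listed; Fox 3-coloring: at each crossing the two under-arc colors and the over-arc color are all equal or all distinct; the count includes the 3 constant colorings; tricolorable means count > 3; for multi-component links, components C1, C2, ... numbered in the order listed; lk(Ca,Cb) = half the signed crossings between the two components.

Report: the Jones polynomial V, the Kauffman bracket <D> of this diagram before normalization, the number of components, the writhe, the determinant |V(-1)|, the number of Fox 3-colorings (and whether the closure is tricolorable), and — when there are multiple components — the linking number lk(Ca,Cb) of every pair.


V(q) = -q^-3 + q^-2 - q^-1 + 3 - q + q^2 - q^3
bracket: -A^-12 + A^-8 - A^-4 + 3 - A^4 + A^8 - A^12, w = 0
1 component, writhe 0, over 12 crossings
det 9, colorings 27 of 3^12 — tricolorable
observation: the span of V is 6, forcing >= 6 crossings in any diagram


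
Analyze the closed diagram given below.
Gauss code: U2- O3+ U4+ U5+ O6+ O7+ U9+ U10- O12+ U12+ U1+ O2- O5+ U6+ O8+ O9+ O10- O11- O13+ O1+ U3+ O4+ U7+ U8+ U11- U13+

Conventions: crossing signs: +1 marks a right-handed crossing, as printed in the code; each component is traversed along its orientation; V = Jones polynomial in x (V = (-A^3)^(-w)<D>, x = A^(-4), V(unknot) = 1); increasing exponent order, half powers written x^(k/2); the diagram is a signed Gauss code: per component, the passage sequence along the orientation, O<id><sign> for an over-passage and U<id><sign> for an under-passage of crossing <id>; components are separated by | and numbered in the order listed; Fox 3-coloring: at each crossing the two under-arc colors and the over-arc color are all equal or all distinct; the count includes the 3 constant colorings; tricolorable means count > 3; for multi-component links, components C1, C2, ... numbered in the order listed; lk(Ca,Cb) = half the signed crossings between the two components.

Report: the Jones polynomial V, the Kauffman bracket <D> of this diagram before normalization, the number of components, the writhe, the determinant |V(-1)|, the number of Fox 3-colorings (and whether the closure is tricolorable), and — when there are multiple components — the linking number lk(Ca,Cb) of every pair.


Jones polynomial: V(x) = x^2 + 2x^4 - 2x^5 + x^6 - 2x^7 + x^8
<D> = -A^-11 + 2A^-7 - A^-3 + 2A - 2A^5 - A^13; writhe +7
components 1, writhe +7 (13 crossings)
3-colorings: 27 of 3^13, det 9 — tricolorable
note: |V(-1)| = 9: so tricolorable, since 3 divides 9


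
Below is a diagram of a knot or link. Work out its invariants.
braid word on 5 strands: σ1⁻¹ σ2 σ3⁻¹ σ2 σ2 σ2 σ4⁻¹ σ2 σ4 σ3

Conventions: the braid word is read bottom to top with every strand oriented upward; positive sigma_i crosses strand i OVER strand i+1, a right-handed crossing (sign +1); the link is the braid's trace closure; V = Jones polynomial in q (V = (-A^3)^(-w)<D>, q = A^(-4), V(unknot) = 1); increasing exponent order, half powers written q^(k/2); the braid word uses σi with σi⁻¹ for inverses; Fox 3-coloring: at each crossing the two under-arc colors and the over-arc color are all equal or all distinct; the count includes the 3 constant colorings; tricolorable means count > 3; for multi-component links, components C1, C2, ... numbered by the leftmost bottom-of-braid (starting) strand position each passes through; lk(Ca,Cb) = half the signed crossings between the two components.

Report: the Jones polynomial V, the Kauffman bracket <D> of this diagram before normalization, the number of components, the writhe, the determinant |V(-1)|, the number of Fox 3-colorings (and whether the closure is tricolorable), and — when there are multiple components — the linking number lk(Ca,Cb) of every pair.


V(q) = q + q^2 + q^3 + q^6
bracket: A^-12 + 1 + A^4 + A^8, w = +4
3 components, writhe +4, over 10 crossings
lk(C1,C2) = +2
linking number lk(C1,C3) = 0
lk(C2,C3): 0
det 0, colorings 9 of 3^11 — tricolorable
observation: the 3 component pairs carry total linking +2


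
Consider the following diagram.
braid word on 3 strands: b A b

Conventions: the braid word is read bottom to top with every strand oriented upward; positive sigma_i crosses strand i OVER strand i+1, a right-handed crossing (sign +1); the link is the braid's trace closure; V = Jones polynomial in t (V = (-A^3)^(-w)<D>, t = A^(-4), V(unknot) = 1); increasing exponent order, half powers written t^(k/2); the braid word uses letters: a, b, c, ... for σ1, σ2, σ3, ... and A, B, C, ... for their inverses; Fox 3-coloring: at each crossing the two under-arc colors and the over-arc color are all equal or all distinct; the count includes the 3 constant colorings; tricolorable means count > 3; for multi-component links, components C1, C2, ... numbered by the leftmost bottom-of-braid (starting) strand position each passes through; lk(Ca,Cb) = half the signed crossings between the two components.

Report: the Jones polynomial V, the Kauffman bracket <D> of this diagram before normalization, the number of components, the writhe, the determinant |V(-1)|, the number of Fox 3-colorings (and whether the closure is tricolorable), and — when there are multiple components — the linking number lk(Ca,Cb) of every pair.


Jones polynomial: V(t) = -t^(1/2) - t^(5/2)
<D> = A^-7 + A; writhe +1
components 2, writhe +1 (3 crossings)
linking number lk(C1,C2) = +1
3-colorings: 3 of 3^3, det 2 — not tricolorable
note: w = +1 (over 3 crossings) is diagram-only; (-A^3)^(-1) removes it from V


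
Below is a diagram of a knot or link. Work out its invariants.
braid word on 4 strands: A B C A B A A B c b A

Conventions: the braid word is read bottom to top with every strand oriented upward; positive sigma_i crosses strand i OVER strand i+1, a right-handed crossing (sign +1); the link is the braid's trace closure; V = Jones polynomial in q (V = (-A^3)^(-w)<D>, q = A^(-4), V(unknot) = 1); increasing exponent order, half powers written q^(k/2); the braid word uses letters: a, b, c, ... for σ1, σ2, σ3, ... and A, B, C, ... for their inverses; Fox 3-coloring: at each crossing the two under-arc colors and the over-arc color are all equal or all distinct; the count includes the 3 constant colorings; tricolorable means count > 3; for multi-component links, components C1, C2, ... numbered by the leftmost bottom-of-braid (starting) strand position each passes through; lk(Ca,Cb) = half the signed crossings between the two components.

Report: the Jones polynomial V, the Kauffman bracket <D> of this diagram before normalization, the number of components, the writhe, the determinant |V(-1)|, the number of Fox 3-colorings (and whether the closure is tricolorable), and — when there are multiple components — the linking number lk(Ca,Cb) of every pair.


V = q^-8 - q^-7 + 2q^-6 - q^-5 + 2q^-4 + q^-2
<D> = -A^-13 - 2A^-5 + A^-1 - 2A^3 + A^7 - A^11 (w = -7)
3 components over 11 crossings, w = -7
lk(C1,C2): -1
lk(C1,C3) = 0
linking number lk(C2,C3) = -2
3 Fox colorings among 3^11, |V(-1)| = 8: not tricolorable
why: det 8 = |V(-1)|; not divisible by 3, so not tricolorable


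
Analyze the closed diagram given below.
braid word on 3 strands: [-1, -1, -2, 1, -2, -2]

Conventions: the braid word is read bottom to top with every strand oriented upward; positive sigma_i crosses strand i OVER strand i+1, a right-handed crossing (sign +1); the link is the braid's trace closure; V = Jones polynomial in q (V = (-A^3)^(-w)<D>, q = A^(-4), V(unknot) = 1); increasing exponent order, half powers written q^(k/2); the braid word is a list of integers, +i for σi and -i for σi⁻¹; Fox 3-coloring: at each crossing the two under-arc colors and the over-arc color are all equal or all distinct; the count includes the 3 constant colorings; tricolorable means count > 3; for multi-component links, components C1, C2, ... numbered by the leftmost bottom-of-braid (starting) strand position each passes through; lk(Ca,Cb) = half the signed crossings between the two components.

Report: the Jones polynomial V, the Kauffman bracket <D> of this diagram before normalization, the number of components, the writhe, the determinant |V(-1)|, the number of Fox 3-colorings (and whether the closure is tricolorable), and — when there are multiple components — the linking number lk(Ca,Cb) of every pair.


Jones polynomial: V(q) = -q^-6 + q^-5 - q^-4 + 2q^-3 - q^-2 + q^-1
<D> = A^-8 - A^-4 + 2 - A^4 + A^8 - A^12; writhe -4
components 1, writhe -4 (6 crossings)
3-colorings: 3 of 3^6, det 7 — not tricolorable
note: the span of V is 5, forcing >= 5 crossings in any diagram


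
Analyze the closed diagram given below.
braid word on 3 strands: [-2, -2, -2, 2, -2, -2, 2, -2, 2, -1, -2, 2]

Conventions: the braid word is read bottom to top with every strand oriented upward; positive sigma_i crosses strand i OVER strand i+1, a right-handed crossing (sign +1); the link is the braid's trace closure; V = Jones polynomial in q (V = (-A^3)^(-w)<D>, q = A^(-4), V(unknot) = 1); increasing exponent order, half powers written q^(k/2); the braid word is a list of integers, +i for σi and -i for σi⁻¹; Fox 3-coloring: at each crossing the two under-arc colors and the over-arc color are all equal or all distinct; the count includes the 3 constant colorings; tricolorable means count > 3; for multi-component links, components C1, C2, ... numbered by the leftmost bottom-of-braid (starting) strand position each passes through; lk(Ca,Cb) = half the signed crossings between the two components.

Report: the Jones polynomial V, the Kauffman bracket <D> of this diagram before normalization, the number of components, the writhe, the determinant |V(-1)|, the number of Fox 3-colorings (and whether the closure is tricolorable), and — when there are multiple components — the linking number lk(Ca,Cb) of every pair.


Jones polynomial: V(q) = -q^-4 + q^-3 + q^-1
<D> = A^-8 + 1 - A^4; writhe -4
components 1, writhe -4 (12 crossings)
3-colorings: 9 of 3^12, det 3 — tricolorable
note: w = -4 shifts under R1 moves; the (-A^3)^(4) factor cancels that in V


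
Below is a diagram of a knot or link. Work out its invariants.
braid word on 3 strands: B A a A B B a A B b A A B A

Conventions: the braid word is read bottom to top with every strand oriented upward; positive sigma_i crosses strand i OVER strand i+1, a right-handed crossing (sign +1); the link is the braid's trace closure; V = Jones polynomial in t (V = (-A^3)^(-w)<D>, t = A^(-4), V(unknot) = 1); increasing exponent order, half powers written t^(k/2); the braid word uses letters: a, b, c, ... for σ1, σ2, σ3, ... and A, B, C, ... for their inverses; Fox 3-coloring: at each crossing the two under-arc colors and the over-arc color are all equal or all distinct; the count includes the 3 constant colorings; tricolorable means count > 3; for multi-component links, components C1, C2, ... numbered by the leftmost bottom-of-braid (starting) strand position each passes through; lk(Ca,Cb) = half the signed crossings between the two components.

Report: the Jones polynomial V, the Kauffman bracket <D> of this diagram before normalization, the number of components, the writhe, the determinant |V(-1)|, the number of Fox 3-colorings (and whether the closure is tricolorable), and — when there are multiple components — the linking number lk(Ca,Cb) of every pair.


Jones polynomial: V(t) = -t^-8 + t^-5 + t^-3
<D> = A^-12 + A^-4 - A^8; writhe -8
components 1, writhe -8 (14 crossings)
3-colorings: 9 of 3^14, det 3 — tricolorable
note: inverse pairs cancel, leaving σ2⁻¹ σ1⁻¹ σ2⁻¹ σ2⁻¹ σ1⁻¹ σ1⁻¹ σ2⁻¹ σ1⁻¹


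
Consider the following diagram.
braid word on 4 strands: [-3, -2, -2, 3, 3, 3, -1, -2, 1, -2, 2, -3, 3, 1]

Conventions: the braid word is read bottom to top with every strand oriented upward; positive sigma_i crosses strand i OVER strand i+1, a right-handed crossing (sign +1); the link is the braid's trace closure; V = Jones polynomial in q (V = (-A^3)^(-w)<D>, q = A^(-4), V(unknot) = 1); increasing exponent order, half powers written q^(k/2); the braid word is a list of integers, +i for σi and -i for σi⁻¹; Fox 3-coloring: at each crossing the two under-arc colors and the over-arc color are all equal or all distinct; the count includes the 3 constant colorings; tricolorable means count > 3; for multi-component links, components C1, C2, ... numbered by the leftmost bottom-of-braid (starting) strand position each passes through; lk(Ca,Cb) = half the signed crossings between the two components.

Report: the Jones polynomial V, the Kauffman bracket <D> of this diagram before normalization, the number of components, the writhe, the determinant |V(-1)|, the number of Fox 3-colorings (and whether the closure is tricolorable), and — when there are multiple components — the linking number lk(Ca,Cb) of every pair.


V = -q^(-3/2) + q^(-1/2) - 2q^(1/2) + q^(3/2) - 2q^(5/2) + q^(7/2)
<D> = A^-14 - 2A^-10 + A^-6 - 2A^-2 + A^2 - A^6 (w = 0)
2 components over 14 crossings, w = 0
lk(C1,C2): 0
3 Fox colorings among 3^14, |V(-1)| = 8: not tricolorable
why: inverse pairs cancel, leaving σ3⁻¹ σ2⁻¹ σ2⁻¹ σ3 σ3 σ3 σ1⁻¹ σ2⁻¹ σ1 σ1


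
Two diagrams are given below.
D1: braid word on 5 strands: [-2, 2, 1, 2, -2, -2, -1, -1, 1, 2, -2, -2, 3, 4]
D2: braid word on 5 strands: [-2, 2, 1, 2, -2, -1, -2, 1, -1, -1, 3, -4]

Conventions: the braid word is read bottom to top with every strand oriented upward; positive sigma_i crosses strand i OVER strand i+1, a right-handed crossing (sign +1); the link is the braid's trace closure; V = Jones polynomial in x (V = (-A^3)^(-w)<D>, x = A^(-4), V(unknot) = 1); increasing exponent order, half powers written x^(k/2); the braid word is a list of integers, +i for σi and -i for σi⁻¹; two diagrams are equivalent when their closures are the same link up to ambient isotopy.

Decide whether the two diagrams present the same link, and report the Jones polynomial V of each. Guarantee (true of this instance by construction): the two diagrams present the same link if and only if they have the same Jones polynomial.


equivalent: yes
V(D1) = 1  (w 0, c 14, <D> = 1)
D2 (bracket A^-6; 12 crossings at w = -2): V = 1
why: from 14 to 12 crossings by R-moves: one link, two diagrams


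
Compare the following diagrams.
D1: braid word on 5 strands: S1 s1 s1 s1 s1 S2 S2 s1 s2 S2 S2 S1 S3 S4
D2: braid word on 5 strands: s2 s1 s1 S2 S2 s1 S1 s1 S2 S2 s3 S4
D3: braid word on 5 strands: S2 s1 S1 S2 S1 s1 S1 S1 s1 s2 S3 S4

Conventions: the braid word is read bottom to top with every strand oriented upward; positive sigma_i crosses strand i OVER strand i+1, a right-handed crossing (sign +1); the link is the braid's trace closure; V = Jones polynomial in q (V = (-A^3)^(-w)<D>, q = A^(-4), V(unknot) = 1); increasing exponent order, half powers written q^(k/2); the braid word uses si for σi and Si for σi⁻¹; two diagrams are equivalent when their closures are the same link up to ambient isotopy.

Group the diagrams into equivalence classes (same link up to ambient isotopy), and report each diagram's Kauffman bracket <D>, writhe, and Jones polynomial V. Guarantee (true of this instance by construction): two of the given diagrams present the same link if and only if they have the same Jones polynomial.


classes: {D1, D2} | {D3}
V(D1) = -q^-3 + 2q^-2 - 2q^-1 + 3 - 2q + 2q^2 - q^3  [14 crossings, <D> = -A^-18 + 2A^-14 - 2A^-10 + 3A^-6 - 2A^-2 + 2A^2 - A^6, w = -2]
V(D2) = -q^-3 + 2q^-2 - 2q^-1 + 3 - 2q + 2q^2 - q^3  [12 crossings, <D> = -A^-12 + 2A^-8 - 2A^-4 + 3 - 2A^4 + 2A^8 - A^12, w = 0]
V(D3) = 1  (w -4, c 12, <D> = A^-12)
insight: 2 values of V(q) split the 3 diagrams


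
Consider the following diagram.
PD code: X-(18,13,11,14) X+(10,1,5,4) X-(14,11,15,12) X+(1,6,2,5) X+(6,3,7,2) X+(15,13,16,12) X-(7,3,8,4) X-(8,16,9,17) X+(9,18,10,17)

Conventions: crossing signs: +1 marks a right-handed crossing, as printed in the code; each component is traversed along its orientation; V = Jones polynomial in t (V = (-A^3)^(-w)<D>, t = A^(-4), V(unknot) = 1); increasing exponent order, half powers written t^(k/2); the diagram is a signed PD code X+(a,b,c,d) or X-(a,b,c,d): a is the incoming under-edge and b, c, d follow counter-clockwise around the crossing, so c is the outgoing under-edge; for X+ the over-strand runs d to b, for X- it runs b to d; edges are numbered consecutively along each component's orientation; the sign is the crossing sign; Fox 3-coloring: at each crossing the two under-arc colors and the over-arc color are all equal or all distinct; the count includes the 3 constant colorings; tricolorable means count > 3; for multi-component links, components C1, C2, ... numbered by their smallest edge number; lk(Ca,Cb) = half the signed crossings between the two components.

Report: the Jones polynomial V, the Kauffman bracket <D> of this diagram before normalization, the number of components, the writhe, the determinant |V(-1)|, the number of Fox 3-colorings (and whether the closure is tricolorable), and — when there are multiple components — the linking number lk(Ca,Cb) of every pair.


V = 1 + t + t^2 + t^3
<D> = -A^-9 - A^-5 - A^-1 - A^3 (w = +1)
3 components over 9 crossings, w = +1
lk(C1,C2): +1
lk(C1,C3) = 0
linking number lk(C2,C3) = 0
9 Fox colorings among 3^9, |V(-1)| = 0: tricolorable
why: summing lk over 3 pairs gives +1


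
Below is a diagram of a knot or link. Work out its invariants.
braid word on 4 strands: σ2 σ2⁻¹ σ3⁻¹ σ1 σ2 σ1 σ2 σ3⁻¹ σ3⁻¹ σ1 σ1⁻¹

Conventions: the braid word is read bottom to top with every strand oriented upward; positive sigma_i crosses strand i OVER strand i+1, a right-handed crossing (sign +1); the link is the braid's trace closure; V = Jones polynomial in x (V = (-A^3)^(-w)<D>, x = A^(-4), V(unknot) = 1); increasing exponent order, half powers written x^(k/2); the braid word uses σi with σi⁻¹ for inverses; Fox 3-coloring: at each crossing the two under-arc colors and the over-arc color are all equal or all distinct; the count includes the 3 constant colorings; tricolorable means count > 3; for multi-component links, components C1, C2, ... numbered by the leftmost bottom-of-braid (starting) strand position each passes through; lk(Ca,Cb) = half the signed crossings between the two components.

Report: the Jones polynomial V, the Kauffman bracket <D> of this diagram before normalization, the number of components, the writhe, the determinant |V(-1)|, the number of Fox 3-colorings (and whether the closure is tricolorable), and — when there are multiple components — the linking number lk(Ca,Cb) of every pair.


V(x) = -x^-3 + x^-2 - x^-1 + 3 - x + x^2 - x^3
bracket: A^-9 - A^-5 + A^-1 - 3A^3 + A^7 - A^11 + A^15, w = +1
1 component, writhe +1, over 11 crossings
det 9, colorings 27 of 3^11 — tricolorable
observation: |V(-1)| = 9: so tricolorable, since 3 divides 9
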